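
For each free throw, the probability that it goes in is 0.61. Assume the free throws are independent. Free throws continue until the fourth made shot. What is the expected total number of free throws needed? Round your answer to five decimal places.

6.55738

Y = total free throws until the fourth success; negative binomial with r=4, p=0.61.
E[Y] = r / p = 4 / 0.61 = 6.5573770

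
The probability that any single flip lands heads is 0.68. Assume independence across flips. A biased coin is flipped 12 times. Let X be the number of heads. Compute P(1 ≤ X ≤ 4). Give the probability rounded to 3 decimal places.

X ~ Binomial(12, 0.68); P(1 ≤ X ≤ 4) = Σ C(12,k) p^k (1−p)^(12−k) over k:
  k=1: C(12,1)·0.68^1·0.32^11 = 0.00003
  k=2: C(12,2)·0.68^2·0.32^10 = 0.00034
  k=3: C(12,3)·0.68^3·0.32^9 = 0.00243
  k=4: C(12,4)·0.68^4·0.32^8 = 0.01164
Total = 0.01444

0.014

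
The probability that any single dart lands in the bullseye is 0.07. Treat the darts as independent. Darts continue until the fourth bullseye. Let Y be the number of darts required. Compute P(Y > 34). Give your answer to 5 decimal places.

0.78777

Needing more than 34 darts ⇔ fewer than 4 successes in the first 34. With X ~ Binomial(34, 0.07), P(Y > 34) = P(X ≤ 3).
  k=0: C(34,0)·0.07^0·0.93^34 = 0.0848048
  k=1: C(34,1)·0.07^1·0.93^33 = 0.2170272
  k=2: C(34,2)·0.07^2·0.93^32 = 0.2695338
  k=3: C(34,3)·0.07^3·0.93^31 = 0.2163999
P(X ≤ 3) = 0.7877658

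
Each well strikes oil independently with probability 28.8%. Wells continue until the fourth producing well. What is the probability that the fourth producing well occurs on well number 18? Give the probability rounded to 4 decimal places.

0.0403

Y = trial on which the fourth success occurs; negative binomial, r=4, p=0.288.
P(Y=18) = C(17,3) · p^4 · (1−p)^14
= 680 · 0.0068797 · 0.0086044 = 0.040253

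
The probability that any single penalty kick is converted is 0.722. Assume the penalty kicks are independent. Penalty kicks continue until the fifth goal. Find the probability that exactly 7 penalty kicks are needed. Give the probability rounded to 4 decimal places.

0.2274

Y = trial on which the fifth success occurs; negative binomial, r=5, p=0.722.
P(Y=7) = C(6,4) · p^5 · (1−p)^2
= 15 · 0.19619 · 0.077284 = 0.227440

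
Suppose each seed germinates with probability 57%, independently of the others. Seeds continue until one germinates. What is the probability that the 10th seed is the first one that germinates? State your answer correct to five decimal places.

0.00029

Geometric (trials to first success), p = 0.57.
P(Y = 10) = (1−p)^9 · p = 0.00050259 · 0.57 = 0.0002865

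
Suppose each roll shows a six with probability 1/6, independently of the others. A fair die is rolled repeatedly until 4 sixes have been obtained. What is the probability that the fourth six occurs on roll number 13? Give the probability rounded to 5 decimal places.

0.03290

Y = trial on which the fourth success occurs; negative binomial, r=4, p=0.166667.
P(Y=13) = C(12,3) · p^4 · (1−p)^9
= 220 · 0.0007716 · 0.19381 = 0.0328993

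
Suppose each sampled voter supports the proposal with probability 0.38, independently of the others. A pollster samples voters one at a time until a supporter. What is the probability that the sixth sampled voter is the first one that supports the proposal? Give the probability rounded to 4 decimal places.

Geometric (trials to first success), p = 0.38.
P(Y = 6) = (1−p)^5 · p = 0.091613 · 0.38 = 0.034813

0.0348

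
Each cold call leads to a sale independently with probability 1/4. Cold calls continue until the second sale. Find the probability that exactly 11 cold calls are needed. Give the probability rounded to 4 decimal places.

0.0469

Y = trial on which the second success occurs; negative binomial, r=2, p=0.25.
P(Y=11) = C(10,1) · p^2 · (1−p)^9
= 10 · 0.0625 · 0.075085 = 0.046928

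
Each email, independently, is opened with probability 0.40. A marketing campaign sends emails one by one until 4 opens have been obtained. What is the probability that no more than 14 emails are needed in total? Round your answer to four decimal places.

Finishing within 14 emails ⇔ at least 4 successes in the first 14. With X ~ Binomial(14, 0.40), P(Y ≤ 14) = 1 − P(X ≤ 3).
  k=0: C(14,0)·0.40^0·0.60^14 = 0.000784
  k=1: C(14,1)·0.40^1·0.60^13 = 0.007314
  k=2: C(14,2)·0.40^2·0.60^12 = 0.031694
  k=3: C(14,3)·0.40^3·0.60^11 = 0.084517
1 − 0.124309 = 0.875691

0.8757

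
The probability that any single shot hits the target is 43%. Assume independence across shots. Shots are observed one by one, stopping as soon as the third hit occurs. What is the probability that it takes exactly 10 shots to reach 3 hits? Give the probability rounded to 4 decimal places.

Y = trial on which the third success occurs; negative binomial, r=3, p=0.43.
P(Y=10) = C(9,2) · p^3 · (1−p)^7
= 36 · 0.079507 · 0.019549 = 0.055954

0.0560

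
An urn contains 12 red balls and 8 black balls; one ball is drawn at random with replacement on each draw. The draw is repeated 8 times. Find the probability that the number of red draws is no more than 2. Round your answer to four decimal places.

X ~ Binomial(8, 0.60); P(X ≤ 2) = Σ C(8,k) p^k (1−p)^(8−k) over k:
  k=0: C(8,0)·0.60^0·0.40^8 = 0.000655
  k=1: C(8,1)·0.60^1·0.40^7 = 0.007864
  k=2: C(8,2)·0.60^2·0.40^6 = 0.041288
Total = 0.049807

0.0498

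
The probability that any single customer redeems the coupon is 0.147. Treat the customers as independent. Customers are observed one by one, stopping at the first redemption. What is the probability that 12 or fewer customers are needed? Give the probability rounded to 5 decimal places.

Y = number of customers to the first success; geometric, p = 0.147.
P(Y ≤ 12) = 1 − (1−p)^12 = 1 − 0.1483844 = 0.8516156

0.85162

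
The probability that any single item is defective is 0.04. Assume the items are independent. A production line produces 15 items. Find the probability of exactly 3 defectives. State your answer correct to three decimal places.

0.018

X ~ Binomial(n=15, p=0.04).
P(X=3) = C(15,3) · p^3 · (1−p)^12
= 455 · 6.4e-05 · 0.61271 = 0.01784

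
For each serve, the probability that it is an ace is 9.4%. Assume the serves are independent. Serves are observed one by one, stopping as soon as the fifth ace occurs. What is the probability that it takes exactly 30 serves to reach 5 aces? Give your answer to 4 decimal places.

0.0148

Y = trial on which the fifth success occurs; negative binomial, r=5, p=0.094.
P(Y=30) = C(29,4) · p^5 · (1−p)^25
= 23751 · 7.339e-06 · 0.084763 = 0.014775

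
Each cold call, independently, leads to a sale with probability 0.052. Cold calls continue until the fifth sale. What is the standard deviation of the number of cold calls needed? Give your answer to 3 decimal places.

Y = total cold calls until the fifth success; negative binomial with r=5, p=0.052.
SD(Y) = √[r(1−p)/p²] = √(1752.95858) = 41.86835

41.868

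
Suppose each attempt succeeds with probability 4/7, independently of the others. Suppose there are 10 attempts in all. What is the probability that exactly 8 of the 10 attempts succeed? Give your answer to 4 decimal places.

X ~ Binomial(n=10, p=0.571429).
P(X=8) = C(10,8) · p^8 · (1−p)^2
= 45 · 0.011368 · 0.18367 = 0.093962

0.0940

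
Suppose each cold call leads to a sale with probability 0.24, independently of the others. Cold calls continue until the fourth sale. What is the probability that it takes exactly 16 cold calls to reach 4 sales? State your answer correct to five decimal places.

0.05606

Y = trial on which the fourth success occurs; negative binomial, r=4, p=0.24.
P(Y=16) = C(15,3) · p^4 · (1−p)^12
= 455 · 0.0033178 · 0.037133 = 0.0560557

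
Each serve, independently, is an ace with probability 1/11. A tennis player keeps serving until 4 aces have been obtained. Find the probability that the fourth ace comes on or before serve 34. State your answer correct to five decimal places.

0.37395

Finishing within 34 serves ⇔ at least 4 successes in the first 34. With X ~ Binomial(34, 0.090909), P(Y ≤ 34) = 1 − P(X ≤ 3).
  k=0: C(34,0)·0.090909^0·0.909091^34 = 0.0391425
  k=1: C(34,1)·0.090909^1·0.909091^33 = 0.1330845
  k=2: C(34,2)·0.090909^2·0.909091^32 = 0.2195895
  k=3: C(34,3)·0.090909^3·0.909091^31 = 0.2342288
1 − 0.6260454 = 0.3739546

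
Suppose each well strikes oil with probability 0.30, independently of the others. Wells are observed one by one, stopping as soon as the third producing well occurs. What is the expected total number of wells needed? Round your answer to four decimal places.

10.0000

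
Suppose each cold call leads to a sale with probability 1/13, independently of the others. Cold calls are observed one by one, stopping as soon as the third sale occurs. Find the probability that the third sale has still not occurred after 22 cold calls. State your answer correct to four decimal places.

Needing more than 22 cold calls ⇔ fewer than 3 successes in the first 22. With X ~ Binomial(22, 0.076923), P(Y > 22) = P(X ≤ 2).
  k=0: C(22,0)·0.076923^0·0.923077^22 = 0.171883
  k=1: C(22,1)·0.076923^1·0.923077^21 = 0.315119
  k=2: C(22,2)·0.076923^2·0.923077^20 = 0.275729
P(X ≤ 2) = 0.762732

0.7627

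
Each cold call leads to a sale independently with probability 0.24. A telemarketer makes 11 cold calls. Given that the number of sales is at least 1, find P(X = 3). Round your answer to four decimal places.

0.2669

X ~ Binomial(11, 0.24). Want P(X=3 | X≥1) = P(X=3) / P(X≥1).
P(X=3) = C(11,3)·0.24^3·0.76^8 = 0.253879
P(X≥1) = 1 − 0.048860 = 0.951140
Ratio = 0.253879 / 0.951140 = 0.266920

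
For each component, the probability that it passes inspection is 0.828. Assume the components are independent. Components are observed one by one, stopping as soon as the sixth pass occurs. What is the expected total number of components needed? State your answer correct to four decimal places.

Y = total components until the sixth success; negative binomial with r=6, p=0.828.
E[Y] = r / p = 6 / 0.828 = 7.246377

7.2464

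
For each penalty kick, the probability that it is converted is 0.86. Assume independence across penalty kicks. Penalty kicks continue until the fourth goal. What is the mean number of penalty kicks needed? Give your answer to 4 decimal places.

4.6512

Y = total penalty kicks until the fourth success; negative binomial with r=4, p=0.86.
E[Y] = r / p = 4 / 0.86 = 4.651163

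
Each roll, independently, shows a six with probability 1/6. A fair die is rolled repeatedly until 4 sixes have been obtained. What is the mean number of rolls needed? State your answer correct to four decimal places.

Y = total rolls until the fourth success; negative binomial with r=4, p=0.166667.
E[Y] = r / p = 4 / 0.166667 = 24.000000

24.0000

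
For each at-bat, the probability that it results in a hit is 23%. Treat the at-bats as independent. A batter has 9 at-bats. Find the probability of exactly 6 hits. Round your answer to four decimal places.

0.0057

X ~ Binomial(n=9, p=0.23).
P(X=6) = C(9,6) · p^6 · (1−p)^3
= 84 · 0.00014804 · 0.45653 = 0.005677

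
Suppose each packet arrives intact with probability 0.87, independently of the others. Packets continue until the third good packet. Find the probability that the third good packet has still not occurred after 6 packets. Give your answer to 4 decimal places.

0.0034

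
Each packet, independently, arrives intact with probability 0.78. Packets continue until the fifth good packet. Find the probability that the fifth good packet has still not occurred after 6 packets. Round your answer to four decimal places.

Needing more than 6 packets ⇔ fewer than 5 successes in the first 6. With X ~ Binomial(6, 0.78), P(Y > 6) = P(X ≤ 4).
  k=0: C(6,0)·0.78^0·0.22^6 = 0.000113
  k=1: C(6,1)·0.78^1·0.22^5 = 0.002412
  k=2: C(6,2)·0.78^2·0.22^4 = 0.021378
  k=3: C(6,3)·0.78^3·0.22^3 = 0.101061
  k=4: C(6,4)·0.78^4·0.22^2 = 0.268729
P(X ≤ 4) = 0.393693

0.3937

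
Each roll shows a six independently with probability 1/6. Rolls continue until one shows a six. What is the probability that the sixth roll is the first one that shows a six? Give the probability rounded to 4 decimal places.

0.0670

Geometric (trials to first success), p = 0.166667.
P(Y = 6) = (1−p)^5 · p = 0.40188 · 0.166667 = 0.066980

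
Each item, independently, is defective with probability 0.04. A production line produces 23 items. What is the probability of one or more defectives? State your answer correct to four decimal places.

0.6089

P(at least one) = 1 − P(none) = 1 − (1 − 0.04)^23
= 1 − 0.391055 = 0.608945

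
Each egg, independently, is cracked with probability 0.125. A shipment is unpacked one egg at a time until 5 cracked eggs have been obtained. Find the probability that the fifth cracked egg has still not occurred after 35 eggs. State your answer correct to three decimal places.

0.551

Needing more than 35 eggs ⇔ fewer than 5 successes in the first 35. With X ~ Binomial(35, 0.125), P(Y > 35) = P(X ≤ 4).
  k=0: C(35,0)·0.125^0·0.875^35 = 0.00934
  k=1: C(35,1)·0.125^1·0.875^34 = 0.04669
  k=2: C(35,2)·0.125^2·0.875^33 = 0.11340
  k=3: C(35,3)·0.125^3·0.875^32 = 0.17820
  k=4: C(35,4)·0.125^4·0.875^31 = 0.20365
P(X ≤ 4) = 0.55128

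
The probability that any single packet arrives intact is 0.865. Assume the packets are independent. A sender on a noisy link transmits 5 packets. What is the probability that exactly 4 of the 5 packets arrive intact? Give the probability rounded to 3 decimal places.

0.378

X ~ Binomial(n=5, p=0.865).
P(X=4) = C(5,4) · p^4 · (1−p)^1
= 5 · 0.55984 · 0.135 = 0.37789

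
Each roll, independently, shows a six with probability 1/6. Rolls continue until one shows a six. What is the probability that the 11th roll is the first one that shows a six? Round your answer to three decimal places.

0.027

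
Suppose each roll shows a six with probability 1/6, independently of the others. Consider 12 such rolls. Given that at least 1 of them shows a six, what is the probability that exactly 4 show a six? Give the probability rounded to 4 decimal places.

0.1000

X ~ Binomial(12, 0.166667). Want P(X=4 | X≥1) = P(X=4) / P(X≥1).
P(X=4) = C(12,4)·0.166667^4·0.833333^8 = 0.088828
P(X≥1) = 1 − 0.112157 = 0.887843
Ratio = 0.088828 / 0.887843 = 0.100049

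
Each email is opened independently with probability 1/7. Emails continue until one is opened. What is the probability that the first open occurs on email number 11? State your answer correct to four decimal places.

0.0306

Geometric (trials to first success), p = 0.142857.
P(Y = 11) = (1−p)^10 · p = 0.21406 · 0.142857 = 0.030580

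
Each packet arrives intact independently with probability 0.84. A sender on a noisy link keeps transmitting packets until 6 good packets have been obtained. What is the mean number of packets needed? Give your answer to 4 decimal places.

7.1429

Y = total packets until the sixth success; negative binomial with r=6, p=0.84.
E[Y] = r / p = 6 / 0.84 = 7.142857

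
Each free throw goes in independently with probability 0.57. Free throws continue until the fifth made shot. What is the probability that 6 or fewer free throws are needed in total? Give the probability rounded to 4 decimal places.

Finishing within 6 free throws ⇔ at least 5 successes in the first 6. With X ~ Binomial(6, 0.57), P(Y ≤ 6) = 1 − P(X ≤ 4).
  k=0: C(6,0)·0.57^0·0.43^6 = 0.006321
  k=1: C(6,1)·0.57^1·0.43^5 = 0.050277
  k=2: C(6,2)·0.57^2·0.43^4 = 0.166615
  k=3: C(6,3)·0.57^3·0.43^3 = 0.294483
  k=4: C(6,4)·0.57^4·0.43^2 = 0.292771
1 − 0.810467 = 0.189533

0.1895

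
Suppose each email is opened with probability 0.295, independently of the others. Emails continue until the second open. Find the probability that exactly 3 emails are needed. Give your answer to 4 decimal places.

Y = trial on which the second success occurs; negative binomial, r=2, p=0.295.
P(Y=3) = C(2,1) · p^2 · (1−p)^1
= 2 · 0.087025 · 0.705 = 0.122705

0.1227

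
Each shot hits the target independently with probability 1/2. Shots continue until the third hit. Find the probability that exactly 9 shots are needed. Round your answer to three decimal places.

0.055

Y = trial on which the third success occurs; negative binomial, r=3, p=0.50.
P(Y=9) = C(8,2) · p^3 · (1−p)^6
= 28 · 0.125 · 0.015625 = 0.05469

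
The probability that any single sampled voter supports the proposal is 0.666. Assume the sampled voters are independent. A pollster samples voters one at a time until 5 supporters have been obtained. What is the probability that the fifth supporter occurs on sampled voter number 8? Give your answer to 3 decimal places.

Y = trial on which the fifth success occurs; negative binomial, r=5, p=0.666.
P(Y=8) = C(7,4) · p^5 · (1−p)^3
= 35 · 0.13103 · 0.03726 = 0.17088

0.171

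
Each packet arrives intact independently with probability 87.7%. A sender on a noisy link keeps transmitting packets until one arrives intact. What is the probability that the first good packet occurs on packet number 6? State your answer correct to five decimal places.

0.00002

Geometric (trials to first success), p = 0.877.
P(Y = 6) = (1−p)^5 · p = 2.8153e-05 · 0.877 = 0.0000247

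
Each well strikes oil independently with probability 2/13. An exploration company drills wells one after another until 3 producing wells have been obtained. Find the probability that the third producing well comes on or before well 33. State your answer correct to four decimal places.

0.9013

Finishing within 33 wells ⇔ at least 3 successes in the first 33. With X ~ Binomial(33, 0.153846), P(Y ≤ 33) = 1 − P(X ≤ 2).
  k=0: C(33,0)·0.153846^0·0.846154^33 = 0.004035
  k=1: C(33,1)·0.153846^1·0.846154^32 = 0.024209
  k=2: C(33,2)·0.153846^2·0.846154^31 = 0.070427
1 − 0.098671 = 0.901329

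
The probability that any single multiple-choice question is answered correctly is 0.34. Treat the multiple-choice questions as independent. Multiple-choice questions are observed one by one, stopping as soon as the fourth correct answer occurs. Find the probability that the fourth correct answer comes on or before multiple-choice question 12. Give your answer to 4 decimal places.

0.6258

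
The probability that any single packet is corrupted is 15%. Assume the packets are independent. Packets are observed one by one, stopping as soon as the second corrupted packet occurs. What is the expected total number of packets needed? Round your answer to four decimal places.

13.3333

Y = total packets until the second success; negative binomial with r=2, p=0.15.
E[Y] = r / p = 2 / 0.15 = 13.333333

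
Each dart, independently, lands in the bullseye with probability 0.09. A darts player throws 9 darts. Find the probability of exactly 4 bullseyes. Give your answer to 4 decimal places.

0.0052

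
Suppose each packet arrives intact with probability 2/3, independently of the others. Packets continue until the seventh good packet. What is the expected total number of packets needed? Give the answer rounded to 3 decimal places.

Y = total packets until the seventh success; negative binomial with r=7, p=0.666667.
E[Y] = r / p = 7 / 0.666667 = 10.50000

10.500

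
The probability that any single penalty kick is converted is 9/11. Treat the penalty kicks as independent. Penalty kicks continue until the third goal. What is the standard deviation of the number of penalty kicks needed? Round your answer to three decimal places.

Y = total penalty kicks until the third success; negative binomial with r=3, p=0.818182.
SD(Y) = √[r(1−p)/p²] = √(0.81481) = 0.90267

0.903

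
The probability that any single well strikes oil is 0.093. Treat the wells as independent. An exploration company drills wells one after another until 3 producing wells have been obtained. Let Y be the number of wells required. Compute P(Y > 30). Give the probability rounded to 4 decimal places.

Needing more than 30 wells ⇔ fewer than 3 successes in the first 30. With X ~ Binomial(30, 0.093), P(Y > 30) = P(X ≤ 2).
  k=0: C(30,0)·0.093^0·0.907^30 = 0.053483
  k=1: C(30,1)·0.093^1·0.907^29 = 0.164519
  k=2: C(30,2)·0.093^2·0.907^28 = 0.244602
P(X ≤ 2) = 0.462604

0.4626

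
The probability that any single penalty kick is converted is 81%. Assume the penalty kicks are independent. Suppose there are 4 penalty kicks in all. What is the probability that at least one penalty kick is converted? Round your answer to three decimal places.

P(at least one) = 1 − P(none) = 1 − (1 − 0.81)^4
= 1 − 0.00130 = 0.99870

0.999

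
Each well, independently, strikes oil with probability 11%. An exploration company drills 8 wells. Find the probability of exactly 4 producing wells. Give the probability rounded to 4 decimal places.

0.0064

X ~ Binomial(n=8, p=0.11).
P(X=4) = C(8,4) · p^4 · (1−p)^4
= 70 · 0.00014641 · 0.62742 = 0.006430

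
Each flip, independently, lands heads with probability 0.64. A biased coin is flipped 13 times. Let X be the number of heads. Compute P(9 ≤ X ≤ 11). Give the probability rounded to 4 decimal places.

0.4448

X ~ Binomial(13, 0.64); P(9 ≤ X ≤ 11) = Σ C(13,k) p^k (1−p)^(13−k) over k:
  k=9: C(13,9)·0.64^9·0.36^4 = 0.216339
  k=10: C(13,10)·0.64^10·0.36^3 = 0.153841
  k=11: C(13,11)·0.64^11·0.36^2 = 0.074590
Total = 0.444771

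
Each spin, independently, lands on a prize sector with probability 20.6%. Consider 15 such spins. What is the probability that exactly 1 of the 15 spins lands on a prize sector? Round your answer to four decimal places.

X ~ Binomial(n=15, p=0.206).
P(X=1) = C(15,1) · p^1 · (1−p)^14
= 15 · 0.206 · 0.039581 = 0.122305

0.1223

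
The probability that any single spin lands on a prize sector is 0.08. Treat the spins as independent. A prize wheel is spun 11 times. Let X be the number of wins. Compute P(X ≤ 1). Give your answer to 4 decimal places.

X ~ Binomial(11, 0.08); P(X ≤ 1) = Σ C(11,k) p^k (1−p)^(11−k) over k:
  k=0: C(11,0)·0.08^0·0.92^11 = 0.399637
  k=1: C(11,1)·0.08^1·0.92^10 = 0.382262
Total = 0.781899

0.7819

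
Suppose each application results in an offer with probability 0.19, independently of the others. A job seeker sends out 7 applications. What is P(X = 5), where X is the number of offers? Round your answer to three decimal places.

X ~ Binomial(n=7, p=0.19).
P(X=5) = C(7,5) · p^5 · (1−p)^2
= 21 · 0.00024761 · 0.6561 = 0.00341

0.003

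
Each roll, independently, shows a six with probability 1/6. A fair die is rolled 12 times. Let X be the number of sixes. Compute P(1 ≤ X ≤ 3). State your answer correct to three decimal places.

X ~ Binomial(12, 0.166667); P(1 ≤ X ≤ 3) = Σ C(12,k) p^k (1−p)^(12−k) over k:
  k=1: C(12,1)·0.166667^1·0.833333^11 = 0.26918
  k=2: C(12,2)·0.166667^2·0.833333^10 = 0.29609
  k=3: C(12,3)·0.166667^3·0.833333^9 = 0.19740
Total = 0.76267

0.763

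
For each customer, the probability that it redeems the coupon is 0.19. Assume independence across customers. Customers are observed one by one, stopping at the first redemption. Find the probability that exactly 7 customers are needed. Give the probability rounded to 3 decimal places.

Geometric (trials to first success), p = 0.19.
P(Y = 7) = (1−p)^6 · p = 0.28243 · 0.19 = 0.05366

0.054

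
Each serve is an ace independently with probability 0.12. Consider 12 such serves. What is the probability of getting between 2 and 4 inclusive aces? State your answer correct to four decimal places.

0.4219

X ~ Binomial(12, 0.12); P(2 ≤ X ≤ 4) = Σ C(12,k) p^k (1−p)^(12−k) over k:
  k=2: C(12,2)·0.12^2·0.88^10 = 0.264687
  k=3: C(12,3)·0.12^3·0.88^9 = 0.120312
  k=4: C(12,4)·0.12^4·0.88^8 = 0.036914
Total = 0.421914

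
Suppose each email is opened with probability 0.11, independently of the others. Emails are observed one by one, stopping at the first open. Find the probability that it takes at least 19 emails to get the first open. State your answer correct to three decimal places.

Y = number of emails to the first success; geometric, p = 0.11.
P(Y > 18) = P(first 18 all fail) = (1−p)^18 = 0.12275

0.123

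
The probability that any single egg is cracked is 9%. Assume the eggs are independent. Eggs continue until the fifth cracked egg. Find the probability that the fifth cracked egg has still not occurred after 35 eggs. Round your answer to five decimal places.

0.79682

Needing more than 35 eggs ⇔ fewer than 5 successes in the first 35. With X ~ Binomial(35, 0.09), P(Y > 35) = P(X ≤ 4).
  k=0: C(35,0)·0.09^0·0.91^35 = 0.0368510
  k=1: C(35,1)·0.09^1·0.91^34 = 0.1275610
  k=2: C(35,2)·0.09^2·0.91^33 = 0.2144707
  k=3: C(35,3)·0.09^3·0.91^32 = 0.2333252
  k=4: C(35,4)·0.09^4·0.91^31 = 0.1846090
P(X ≤ 4) = 0.7968169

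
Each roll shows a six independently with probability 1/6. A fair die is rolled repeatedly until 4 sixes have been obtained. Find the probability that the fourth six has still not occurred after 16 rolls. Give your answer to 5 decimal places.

0.72910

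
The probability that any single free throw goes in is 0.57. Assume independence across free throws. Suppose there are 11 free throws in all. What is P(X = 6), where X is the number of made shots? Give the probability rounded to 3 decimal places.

X ~ Binomial(n=11, p=0.57).
P(X=6) = C(11,6) · p^6 · (1−p)^5
= 462 · 0.034296 · 0.014701 = 0.23293

0.233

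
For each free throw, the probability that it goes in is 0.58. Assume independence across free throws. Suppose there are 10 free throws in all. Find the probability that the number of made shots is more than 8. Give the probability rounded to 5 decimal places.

0.03550

X ~ Binomial(10, 0.58); P(X ≥ 9) = Σ C(10,k) p^k (1−p)^(10−k) over k:
  k=9: C(10,9)·0.58^9·0.42^1 = 0.0311962
  k=10: C(10,10)·0.58^10·0.42^0 = 0.0043080
Total = 0.0355042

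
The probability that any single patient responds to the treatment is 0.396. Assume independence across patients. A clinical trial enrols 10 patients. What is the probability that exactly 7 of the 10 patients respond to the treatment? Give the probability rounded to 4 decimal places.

X ~ Binomial(n=10, p=0.396).
P(X=7) = C(10,7) · p^7 · (1−p)^3
= 120 · 0.0015271 · 0.22035 = 0.040379

0.0404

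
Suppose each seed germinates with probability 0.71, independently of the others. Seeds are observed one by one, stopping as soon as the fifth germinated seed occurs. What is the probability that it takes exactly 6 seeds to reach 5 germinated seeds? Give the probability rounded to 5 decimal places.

0.26161

Y = trial on which the fifth success occurs; negative binomial, r=5, p=0.71.
P(Y=6) = C(5,4) · p^5 · (1−p)^1
= 5 · 0.18042 · 0.29 = 0.2616133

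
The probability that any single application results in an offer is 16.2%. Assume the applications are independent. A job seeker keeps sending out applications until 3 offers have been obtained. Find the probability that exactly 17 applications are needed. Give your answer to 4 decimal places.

Y = trial on which the third success occurs; negative binomial, r=3, p=0.162.
P(Y=17) = C(16,2) · p^3 · (1−p)^14
= 120 · 0.0042515 · 0.08422 = 0.042968

0.0430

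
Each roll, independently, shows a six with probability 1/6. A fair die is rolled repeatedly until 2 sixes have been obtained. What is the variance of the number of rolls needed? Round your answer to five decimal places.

Y = total rolls until the second success; negative binomial with r=2, p=0.166667.
Var(Y) = r(1−p)/p² = 2·0.833333 / 0.166667² = 60.0000000

60.00000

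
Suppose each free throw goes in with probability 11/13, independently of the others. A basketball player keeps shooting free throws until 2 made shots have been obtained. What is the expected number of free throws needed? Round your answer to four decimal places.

2.3636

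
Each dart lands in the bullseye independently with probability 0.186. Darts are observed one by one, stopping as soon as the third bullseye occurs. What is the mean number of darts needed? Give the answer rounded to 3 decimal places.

16.129

Y = total darts until the third success; negative binomial with r=3, p=0.186.
E[Y] = r / p = 3 / 0.186 = 16.12903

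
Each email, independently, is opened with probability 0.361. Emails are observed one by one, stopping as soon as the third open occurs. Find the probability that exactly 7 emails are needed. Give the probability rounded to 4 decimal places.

0.1177

Y = trial on which the third success occurs; negative binomial, r=3, p=0.361.
P(Y=7) = C(6,2) · p^3 · (1−p)^4
= 15 · 0.047046 · 0.16673 = 0.117657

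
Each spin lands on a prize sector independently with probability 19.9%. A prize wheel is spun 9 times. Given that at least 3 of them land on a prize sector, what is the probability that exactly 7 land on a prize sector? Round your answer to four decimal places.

0.0011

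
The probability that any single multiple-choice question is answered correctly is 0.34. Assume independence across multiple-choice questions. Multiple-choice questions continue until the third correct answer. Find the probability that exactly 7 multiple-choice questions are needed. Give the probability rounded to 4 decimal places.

0.1119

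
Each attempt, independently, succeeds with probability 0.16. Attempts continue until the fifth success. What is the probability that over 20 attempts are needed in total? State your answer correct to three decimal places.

0.794

Needing more than 20 attempts ⇔ fewer than 5 successes in the first 20. With X ~ Binomial(20, 0.16), P(Y > 20) = P(X ≤ 4).
  k=0: C(20,0)·0.16^0·0.84^20 = 0.03059
  k=1: C(20,1)·0.16^1·0.84^19 = 0.11654
  k=2: C(20,2)·0.16^2·0.84^18 = 0.21087
  k=3: C(20,3)·0.16^3·0.84^17 = 0.24100
  k=4: C(20,4)·0.16^4·0.84^16 = 0.19509
P(X ≤ 4) = 0.79409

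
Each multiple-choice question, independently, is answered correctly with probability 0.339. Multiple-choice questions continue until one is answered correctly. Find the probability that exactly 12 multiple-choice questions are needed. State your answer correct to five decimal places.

0.00357

Geometric (trials to first success), p = 0.339.
P(Y = 12) = (1−p)^11 · p = 0.010525 · 0.339 = 0.0035679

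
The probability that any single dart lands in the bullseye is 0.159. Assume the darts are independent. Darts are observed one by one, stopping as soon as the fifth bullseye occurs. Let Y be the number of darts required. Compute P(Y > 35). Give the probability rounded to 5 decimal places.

Needing more than 35 darts ⇔ fewer than 5 successes in the first 35. With X ~ Binomial(35, 0.159), P(Y > 35) = P(X ≤ 4).
  k=0: C(35,0)·0.159^0·0.841^35 = 0.0023327
  k=1: C(35,1)·0.159^1·0.841^34 = 0.0154358
  k=2: C(35,2)·0.159^2·0.841^33 = 0.0496111
  k=3: C(35,3)·0.159^3·0.841^32 = 0.1031746
  k=4: C(35,4)·0.159^4·0.841^31 = 0.1560501
P(X ≤ 4) = 0.3266043

0.32660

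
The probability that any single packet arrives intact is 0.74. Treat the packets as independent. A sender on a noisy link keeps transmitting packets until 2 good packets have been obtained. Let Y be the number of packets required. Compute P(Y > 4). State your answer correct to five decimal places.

Needing more than 4 packets ⇔ fewer than 2 successes in the first 4. With X ~ Binomial(4, 0.74), P(Y > 4) = P(X ≤ 1).
  k=0: C(4,0)·0.74^0·0.26^4 = 0.0045698
  k=1: C(4,1)·0.74^1·0.26^3 = 0.0520250
P(X ≤ 1) = 0.0565947

0.05659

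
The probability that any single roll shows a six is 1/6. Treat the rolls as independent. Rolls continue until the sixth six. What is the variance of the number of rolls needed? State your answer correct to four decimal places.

180.0000

Y = total rolls until the sixth success; negative binomial with r=6, p=0.166667.
Var(Y) = r(1−p)/p² = 6·0.833333 / 0.166667² = 180.000000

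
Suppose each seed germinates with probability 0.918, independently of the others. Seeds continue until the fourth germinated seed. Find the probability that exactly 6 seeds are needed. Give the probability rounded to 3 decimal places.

Y = trial on which the fourth success occurs; negative binomial, r=4, p=0.918.
P(Y=6) = C(5,3) · p^4 · (1−p)^2
= 10 · 0.71018 · 0.006724 = 0.04775

0.048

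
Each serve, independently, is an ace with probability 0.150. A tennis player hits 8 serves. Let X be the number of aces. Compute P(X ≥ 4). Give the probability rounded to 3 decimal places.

X ~ Binomial(8, 0.15); P(X ≥ 4) = Σ C(8,k) p^k (1−p)^(8−k) over k:
  k=4: C(8,4)·0.15^4·0.85^4 = 0.01850
  k=5: C(8,5)·0.15^5·0.85^3 = 0.00261
  k=6: C(8,6)·0.15^6·0.85^2 = 0.00023
  k=7: C(8,7)·0.15^7·0.85^1 = 0.00001
  k=8: C(8,8)·0.15^8·0.85^0 = 0.00000
Total = 0.02135

0.021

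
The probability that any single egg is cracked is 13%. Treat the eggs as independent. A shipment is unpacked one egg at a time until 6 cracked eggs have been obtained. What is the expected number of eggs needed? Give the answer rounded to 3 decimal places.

46.154

Y = total eggs until the sixth success; negative binomial with r=6, p=0.13.
E[Y] = r / p = 6 / 0.13 = 46.15385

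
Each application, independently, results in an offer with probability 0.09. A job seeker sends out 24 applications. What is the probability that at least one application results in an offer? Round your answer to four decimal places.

P(at least one) = 1 − P(none) = 1 − (1 − 0.09)^24
= 1 − 0.103990 = 0.896010

0.8960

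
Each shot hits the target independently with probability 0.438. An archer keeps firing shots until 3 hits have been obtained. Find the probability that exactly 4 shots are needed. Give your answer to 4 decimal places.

0.1417

Y = trial on which the third success occurs; negative binomial, r=3, p=0.438.
P(Y=4) = C(3,2) · p^3 · (1−p)^1
= 3 · 0.084028 · 0.562 = 0.141671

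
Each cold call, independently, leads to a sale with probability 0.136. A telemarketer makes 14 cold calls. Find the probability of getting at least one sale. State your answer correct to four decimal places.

0.8708

P(at least one) = 1 − P(none) = 1 − (1 − 0.136)^14
= 1 − 0.129179 = 0.870821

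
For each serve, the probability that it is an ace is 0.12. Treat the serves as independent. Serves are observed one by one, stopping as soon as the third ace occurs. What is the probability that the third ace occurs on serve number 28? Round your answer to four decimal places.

0.0248

Y = trial on which the third success occurs; negative binomial, r=3, p=0.12.
P(Y=28) = C(27,2) · p^3 · (1−p)^25
= 351 · 0.001728 · 0.040932 = 0.024827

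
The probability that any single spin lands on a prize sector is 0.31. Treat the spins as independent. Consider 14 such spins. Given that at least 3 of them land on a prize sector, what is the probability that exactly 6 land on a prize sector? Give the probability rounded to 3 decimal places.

0.160

X ~ Binomial(14, 0.31). Want P(X=6 | X≥3) = P(X=6) / P(X≥3).
P(X=6) = C(14,6)·0.31^6·0.69^8 = 0.13694
P(X≥3) = 1 − 0.00554 − 0.03488 − 0.10185 = 0.85773
Ratio = 0.13694 / 0.85773 = 0.15965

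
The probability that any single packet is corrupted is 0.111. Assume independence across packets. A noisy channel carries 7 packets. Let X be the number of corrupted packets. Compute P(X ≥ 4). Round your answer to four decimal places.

0.0040

X ~ Binomial(7, 0.111); P(X ≥ 4) = Σ C(7,k) p^k (1−p)^(7−k) over k:
  k=4: C(7,4)·0.111^4·0.889^3 = 0.003733
  k=5: C(7,5)·0.111^5·0.889^2 = 0.000280
  k=6: C(7,6)·0.111^6·0.889^1 = 0.000012
  k=7: C(7,7)·0.111^7·0.889^0 = 0.000000
Total = 0.004025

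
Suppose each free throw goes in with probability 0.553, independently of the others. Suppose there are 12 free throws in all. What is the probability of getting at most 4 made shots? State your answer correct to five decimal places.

0.10773

X ~ Binomial(12, 0.553); P(X ≤ 4) = Σ C(12,k) p^k (1−p)^(12−k) over k:
  k=0: C(12,0)·0.553^0·0.447^12 = 0.0000636
  k=1: C(12,1)·0.553^1·0.447^11 = 0.0009447
  k=2: C(12,2)·0.553^2·0.447^10 = 0.0064279
  k=3: C(12,3)·0.553^3·0.447^9 = 0.0265073
  k=4: C(12,4)·0.553^4·0.447^8 = 0.0737846
Total = 0.1077282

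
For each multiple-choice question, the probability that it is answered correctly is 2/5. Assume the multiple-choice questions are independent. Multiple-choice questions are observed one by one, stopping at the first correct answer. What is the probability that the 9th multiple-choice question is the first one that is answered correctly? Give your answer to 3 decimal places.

Geometric (trials to first success), p = 0.40.
P(Y = 9) = (1−p)^8 · p = 0.016796 · 0.40 = 0.00672

0.007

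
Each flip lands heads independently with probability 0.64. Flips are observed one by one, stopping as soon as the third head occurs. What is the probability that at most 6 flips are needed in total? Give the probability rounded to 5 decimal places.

Finishing within 6 flips ⇔ at least 3 successes in the first 6. With X ~ Binomial(6, 0.64), P(Y ≤ 6) = 1 − P(X ≤ 2).
  k=0: C(6,0)·0.64^0·0.36^6 = 0.0021768
  k=1: C(6,1)·0.64^1·0.36^5 = 0.0232190
  k=2: C(6,2)·0.64^2·0.36^4 = 0.1031956
1 − 0.1285914 = 0.8714086

0.87141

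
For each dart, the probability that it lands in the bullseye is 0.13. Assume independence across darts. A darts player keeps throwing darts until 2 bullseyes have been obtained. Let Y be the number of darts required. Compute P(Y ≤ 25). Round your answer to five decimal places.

Finishing within 25 darts ⇔ at least 2 successes in the first 25. With X ~ Binomial(25, 0.13), P(Y ≤ 25) = 1 − P(X ≤ 1).
  k=0: C(25,0)·0.13^0·0.87^25 = 0.0307596
  k=1: C(25,1)·0.13^1·0.87^24 = 0.1149067
1 − 0.1456664 = 0.8543336

0.85433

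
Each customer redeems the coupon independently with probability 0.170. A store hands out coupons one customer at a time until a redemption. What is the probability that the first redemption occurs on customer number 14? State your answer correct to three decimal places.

Geometric (trials to first success), p = 0.17.
P(Y = 14) = (1−p)^13 · p = 0.088719 · 0.17 = 0.01508

0.015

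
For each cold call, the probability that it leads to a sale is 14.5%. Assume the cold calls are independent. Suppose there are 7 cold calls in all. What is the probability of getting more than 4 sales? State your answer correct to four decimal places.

X ~ Binomial(7, 0.145); P(X ≥ 5) = Σ C(7,k) p^k (1−p)^(7−k) over k:
  k=5: C(7,5)·0.145^5·0.855^2 = 0.000984
  k=6: C(7,6)·0.145^6·0.855^1 = 0.000056
  k=7: C(7,7)·0.145^7·0.855^0 = 0.000001
Total = 0.001041

0.0010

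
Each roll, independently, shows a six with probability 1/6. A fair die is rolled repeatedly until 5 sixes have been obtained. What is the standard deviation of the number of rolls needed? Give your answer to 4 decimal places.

12.2474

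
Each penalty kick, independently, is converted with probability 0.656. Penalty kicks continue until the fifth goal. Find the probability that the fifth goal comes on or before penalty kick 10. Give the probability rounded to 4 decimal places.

0.9120

Finishing within 10 penalty kicks ⇔ at least 5 successes in the first 10. With X ~ Binomial(10, 0.656), P(Y ≤ 10) = 1 − P(X ≤ 4).
  k=0: C(10,0)·0.656^0·0.344^10 = 0.000023
  k=1: C(10,1)·0.656^1·0.344^9 = 0.000443
  k=2: C(10,2)·0.656^2·0.344^8 = 0.003797
  k=3: C(10,3)·0.656^3·0.344^7 = 0.019311
  k=4: C(10,4)·0.656^4·0.344^6 = 0.064444
1 − 0.088018 = 0.911982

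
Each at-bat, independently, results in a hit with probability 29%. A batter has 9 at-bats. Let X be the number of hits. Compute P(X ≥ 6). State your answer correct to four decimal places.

0.0213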